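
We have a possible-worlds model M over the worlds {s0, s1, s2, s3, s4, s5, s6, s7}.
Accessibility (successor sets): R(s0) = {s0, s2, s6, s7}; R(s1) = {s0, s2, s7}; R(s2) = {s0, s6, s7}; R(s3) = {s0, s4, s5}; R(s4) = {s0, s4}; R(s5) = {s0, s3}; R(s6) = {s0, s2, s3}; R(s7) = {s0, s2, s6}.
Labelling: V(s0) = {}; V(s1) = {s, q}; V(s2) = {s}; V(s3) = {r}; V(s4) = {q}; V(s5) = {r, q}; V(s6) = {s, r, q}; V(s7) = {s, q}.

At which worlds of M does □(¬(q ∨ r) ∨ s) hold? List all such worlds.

s0, s1, s2, s7

Recall that □ψ holds at a world iff ψ holds at every accessible world, and ◇ψ holds iff ψ holds at some accessible world.
Let φ = □(¬(q ∨ r) ∨ s). Evaluate φ at each world:
  s0 (successors {s0, s2, s6, s7}): φ is true.
  s1 (successors {s0, s2, s7}): φ is true.
  s2 (successors {s0, s6, s7}): φ is true.
  s3 (successors {s0, s4, s5}): φ is false.
  s4 (successors {s0, s4}): φ is false.
  s5 (successors {s0, s3}): φ is false.
  s6 (successors {s0, s2, s3}): φ is false.
  s7 (successors {s0, s2, s6}): φ is true.
For instance, at s2:
  At s2: □(¬(q ∨ r) ∨ s) requires ¬(q ∨ r) ∨ s at every successor {s0, s6, s7}.
    At s0: ¬(q ∨ r) ∨ s is true.
    At s6: ¬(q ∨ r) ∨ s is true.
    At s7: ¬(q ∨ r) ∨ s is true.
  So □(¬(q ∨ r) ∨ s) is true at s2.
Satisfying worlds: {s0, s1, s2, s7}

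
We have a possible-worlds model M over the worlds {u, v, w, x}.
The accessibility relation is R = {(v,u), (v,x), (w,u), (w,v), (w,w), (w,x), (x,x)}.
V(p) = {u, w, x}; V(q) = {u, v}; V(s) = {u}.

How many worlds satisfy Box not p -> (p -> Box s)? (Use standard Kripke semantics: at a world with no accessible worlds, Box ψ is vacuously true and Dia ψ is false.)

4

Recall that Box ψ holds at a world iff ψ holds at every accessible world, and Dia ψ holds iff ψ holds at some accessible world.
Let φ = Box not p -> (p -> Box s). Evaluate φ at each world:
  u (successors ∅): φ is true.
  v (successors {u, x}): φ is true.
  w (successors {u, v, w, x}): φ is true.
  x (successors {x}): φ is true.
For instance, at v:
  At v: Box not p is false, p -> Box s is true, so Box not p -> (p -> Box s) is true.
    At v: Box not p requires not p at every successor {u, x}.
      not p fails at u, so Box not p is false at v.
    At v: p is false, Box s is false, so p -> Box s is true.
      At v: Box s requires s at every successor {u, x}.
        s fails at x, so Box s is false at v.
Satisfying worlds: {u, v, w, x}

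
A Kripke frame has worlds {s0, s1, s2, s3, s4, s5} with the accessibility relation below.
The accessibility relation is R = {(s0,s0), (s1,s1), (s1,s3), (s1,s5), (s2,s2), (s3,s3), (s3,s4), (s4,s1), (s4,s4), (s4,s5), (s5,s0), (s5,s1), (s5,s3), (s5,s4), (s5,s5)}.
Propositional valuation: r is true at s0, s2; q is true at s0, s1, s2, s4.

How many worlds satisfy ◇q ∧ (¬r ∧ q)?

2

Let φ = ◇q ∧ (¬r ∧ q). Evaluate φ at each world:
  s0 (successors {s0}): φ is false.
  s1 (successors {s1, s3, s5}): φ is true.
  s2 (successors {s2}): φ is false.
  s3 (successors {s3, s4}): φ is false.
  s4 (successors {s1, s4, s5}): φ is true.
  s5 (successors {s0, s1, s3, s4, s5}): φ is false.
For instance, at s5:
  At s5: ◇q is true, ¬r ∧ q is false, so ◇q ∧ (¬r ∧ q) is false.
    At s5: ◇q requires q at some successor in {s0, s1, s3, s4, s5}.
      q holds at s0, so ◇q is true at s5.
Satisfying worlds: {s1, s4}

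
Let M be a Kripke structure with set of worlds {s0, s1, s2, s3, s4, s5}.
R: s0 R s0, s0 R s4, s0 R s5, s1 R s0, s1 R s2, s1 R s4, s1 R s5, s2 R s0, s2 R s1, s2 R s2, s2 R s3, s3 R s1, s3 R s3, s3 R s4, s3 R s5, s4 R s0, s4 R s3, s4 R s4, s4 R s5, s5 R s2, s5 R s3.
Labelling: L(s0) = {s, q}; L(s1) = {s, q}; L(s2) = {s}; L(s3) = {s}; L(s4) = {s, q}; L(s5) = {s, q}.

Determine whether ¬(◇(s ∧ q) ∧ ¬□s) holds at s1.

At s1: ◇(s ∧ q) ∧ ¬□s is false, so ¬(◇(s ∧ q) ∧ ¬□s) is true.
  At s1: ◇(s ∧ q) is true, ¬□s is false, so ◇(s ∧ q) ∧ ¬□s is false.
    At s1: ◇(s ∧ q) requires s ∧ q at some successor in {s0, s2, s4, s5}.
      s ∧ q holds at s0, so ◇(s ∧ q) is true at s1.
    At s1: □s is true, so ¬□s is false.
      At s1: □s requires s at every successor {s0, s2, s4, s5}.
        At s0: s is true.
        At s2: s is true.
        At s4: s is true.
        At s5: s is true.
      So □s is true at s1.

Yes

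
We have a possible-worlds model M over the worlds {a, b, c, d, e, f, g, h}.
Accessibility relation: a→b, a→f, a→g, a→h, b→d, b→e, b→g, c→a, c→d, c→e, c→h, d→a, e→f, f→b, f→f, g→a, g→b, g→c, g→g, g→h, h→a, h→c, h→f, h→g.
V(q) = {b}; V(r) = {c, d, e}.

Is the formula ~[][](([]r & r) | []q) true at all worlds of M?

Yes

Recall that []ψ holds at a world iff ψ holds at every accessible world, and <>ψ holds iff ψ holds at some accessible world.
Let φ = ~[][](([]r & r) | []q). Evaluate φ at each world:
  a (successors {b, f, g, h}): φ is true.
  b (successors {d, e, g}): φ is true.
  c (successors {a, d, e, h}): φ is true.
  d (successors {a}): φ is true.
  e (successors {f}): φ is true.
  f (successors {b, f}): φ is true.
  g (successors {a, b, c, g, h}): φ is true.
  h (successors {a, c, f, g}): φ is true.
For instance, at c:
  At c: [][](([]r & r) | []q) is false, so ~[][](([]r & r) | []q) is true.
    At c: [][](([]r & r) | []q) requires [](([]r & r) | []q) at every successor {a, d, e, h}.
      [](([]r & r) | []q) fails at a, so [][](([]r & r) | []q) is false at c.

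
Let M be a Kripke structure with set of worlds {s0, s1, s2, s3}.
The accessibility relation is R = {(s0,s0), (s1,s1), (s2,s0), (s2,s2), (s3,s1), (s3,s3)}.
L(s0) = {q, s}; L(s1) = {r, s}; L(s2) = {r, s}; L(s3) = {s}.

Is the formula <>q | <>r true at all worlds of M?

Recall that <>ψ holds at a world iff ψ holds at some accessible world.
Let φ = <>q | <>r. Evaluate φ at each world:
  s0 (successors {s0}): φ is true.
  s1 (successors {s1}): φ is true.
  s2 (successors {s0, s2}): φ is true.
  s3 (successors {s1, s3}): φ is true.
For instance, at s2:
  At s2: <>q is true, <>r is true, so <>q | <>r is true.
    At s2: <>q requires q at some successor in {s0, s2}.
      q holds at s0, so <>q is true at s2.
    At s2: <>r requires r at some successor in {s0, s2}.
      r holds at s2, so <>r is true at s2.

Yes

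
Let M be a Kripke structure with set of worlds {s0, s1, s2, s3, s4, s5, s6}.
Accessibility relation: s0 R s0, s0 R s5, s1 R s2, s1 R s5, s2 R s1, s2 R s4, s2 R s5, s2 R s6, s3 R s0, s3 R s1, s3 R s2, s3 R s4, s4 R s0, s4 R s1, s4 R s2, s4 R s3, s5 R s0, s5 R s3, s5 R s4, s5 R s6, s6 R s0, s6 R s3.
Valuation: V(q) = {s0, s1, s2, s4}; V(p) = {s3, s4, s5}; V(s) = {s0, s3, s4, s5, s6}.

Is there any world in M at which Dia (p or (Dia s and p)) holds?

Yes

Let φ = Dia (p or (Dia s and p)). Evaluate φ at each world:
  s0 (successors {s0, s5}): φ is true.
  s1 (successors {s2, s5}): φ is true.
  s2 (successors {s1, s4, s5, s6}): φ is true.
  s3 (successors {s0, s1, s2, s4}): φ is true.
  s4 (successors {s0, s1, s2, s3}): φ is true.
  s5 (successors {s0, s3, s4, s6}): φ is true.
  s6 (successors {s0, s3}): φ is true.
Detail at s0 (witness):
  At s0: Dia (p or (Dia s and p)) requires p or (Dia s and p) at some successor in {s0, s5}.
    p or (Dia s and p) holds at s5, so Dia (p or (Dia s and p)) is true at s0.
      At s5: p is true, Dia s and p is true, so p or (Dia s and p) is true.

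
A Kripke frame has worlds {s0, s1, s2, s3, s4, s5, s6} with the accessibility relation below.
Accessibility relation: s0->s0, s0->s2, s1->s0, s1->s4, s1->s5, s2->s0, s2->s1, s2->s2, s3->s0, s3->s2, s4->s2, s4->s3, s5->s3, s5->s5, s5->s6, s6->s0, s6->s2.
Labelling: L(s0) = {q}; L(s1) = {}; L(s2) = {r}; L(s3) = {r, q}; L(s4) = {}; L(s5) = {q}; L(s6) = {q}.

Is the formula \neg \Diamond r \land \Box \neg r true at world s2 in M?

No

At s2: \neg \Diamond r is false, \Box \neg r is false, so \neg \Diamond r \land \Box \neg r is false.
  At s2: \Diamond r is true, so \neg \Diamond r is false.
    At s2: \Diamond r requires r at some successor in {s0, s1, s2}.
      r holds at s2, so \Diamond r is true at s2.
  At s2: \Box \neg r requires \neg r at every successor {s0, s1, s2}.
    \neg r fails at s2, so \Box \neg r is false at s2.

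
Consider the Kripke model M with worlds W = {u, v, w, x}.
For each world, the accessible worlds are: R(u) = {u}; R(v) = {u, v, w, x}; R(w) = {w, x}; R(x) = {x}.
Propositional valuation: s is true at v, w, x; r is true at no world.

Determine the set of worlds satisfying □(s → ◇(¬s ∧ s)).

u

Let φ = □(s → ◇(¬s ∧ s)). Evaluate φ at each world:
  u (successors {u}): φ is true.
  v (successors {u, v, w, x}): φ is false.
  w (successors {w, x}): φ is false.
  x (successors {x}): φ is false.
For instance, at x:
  At x: □(s → ◇(¬s ∧ s)) requires s → ◇(¬s ∧ s) at every successor {x}.
    s → ◇(¬s ∧ s) fails at x, so □(s → ◇(¬s ∧ s)) is false at x.
      At x: s is true, ◇(¬s ∧ s) is false, so s → ◇(¬s ∧ s) is false.
Satisfying worlds: {u}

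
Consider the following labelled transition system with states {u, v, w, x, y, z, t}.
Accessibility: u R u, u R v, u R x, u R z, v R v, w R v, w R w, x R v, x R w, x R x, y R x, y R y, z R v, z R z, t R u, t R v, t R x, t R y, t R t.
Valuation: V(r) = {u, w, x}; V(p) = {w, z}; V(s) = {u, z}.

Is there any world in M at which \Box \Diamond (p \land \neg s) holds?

Let φ = \Box \Diamond (p \land \neg s). Evaluate φ at each world:
  u (successors {u, v, x, z}): φ is false.
  v (successors {v}): φ is false.
  w (successors {v, w}): φ is false.
  x (successors {v, w, x}): φ is false.
  y (successors {x, y}): φ is false.
  z (successors {v, z}): φ is false.
  t (successors {u, v, x, y, t}): φ is false.
For instance, at x:
  At x: \Box \Diamond (p \land \neg s) requires \Diamond (p \land \neg s) at every successor {v, w, x}.
    \Diamond (p \land \neg s) fails at v, so \Box \Diamond (p \land \neg s) is false at x.
      At v: \Diamond (p \land \neg s) requires p \land \neg s at some successor in {v}.
        At v: p \land \neg s is false.
      So \Diamond (p \land \neg s) is false at v.

No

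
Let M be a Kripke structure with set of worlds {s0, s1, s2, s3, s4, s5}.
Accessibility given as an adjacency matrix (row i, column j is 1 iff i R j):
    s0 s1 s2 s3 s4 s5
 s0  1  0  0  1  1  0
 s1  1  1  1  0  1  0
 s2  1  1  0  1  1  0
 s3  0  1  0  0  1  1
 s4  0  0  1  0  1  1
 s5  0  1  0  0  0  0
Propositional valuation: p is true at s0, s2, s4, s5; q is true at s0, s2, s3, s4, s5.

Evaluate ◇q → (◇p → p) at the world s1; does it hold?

At s1: ◇q is true, ◇p → p is false, so ◇q → (◇p → p) is false.
  At s1: ◇q requires q at some successor in {s0, s1, s2, s4}.
    q holds at s0, so ◇q is true at s1.
  At s1: ◇p is true, p is false, so ◇p → p is false.
    At s1: ◇p requires p at some successor in {s0, s1, s2, s4}.
      p holds at s0, so ◇p is true at s1.

No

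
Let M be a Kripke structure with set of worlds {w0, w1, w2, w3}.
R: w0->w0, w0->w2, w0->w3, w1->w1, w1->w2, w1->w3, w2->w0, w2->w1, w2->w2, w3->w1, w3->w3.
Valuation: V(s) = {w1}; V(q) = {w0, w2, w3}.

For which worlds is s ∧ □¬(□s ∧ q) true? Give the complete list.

Recall that □ψ holds at a world iff ψ holds at every accessible world, and ◇ψ holds iff ψ holds at some accessible world.
Let φ = s ∧ □¬(□s ∧ q). Evaluate φ at each world:
  w0 (successors {w0, w2, w3}): φ is false.
  w1 (successors {w1, w2, w3}): φ is true.
  w2 (successors {w0, w1, w2}): φ is false.
  w3 (successors {w1, w3}): φ is false.
For instance, at w2:
  At w2: s is false, □¬(□s ∧ q) is true, so s ∧ □¬(□s ∧ q) is false.
    At w2: □¬(□s ∧ q) requires ¬(□s ∧ q) at every successor {w0, w1, w2}.
      At w0: ¬(□s ∧ q) is true.
      At w1: ¬(□s ∧ q) is true.
      At w2: ¬(□s ∧ q) is true.
    So □¬(□s ∧ q) is true at w2.
Satisfying worlds: {w1}

w1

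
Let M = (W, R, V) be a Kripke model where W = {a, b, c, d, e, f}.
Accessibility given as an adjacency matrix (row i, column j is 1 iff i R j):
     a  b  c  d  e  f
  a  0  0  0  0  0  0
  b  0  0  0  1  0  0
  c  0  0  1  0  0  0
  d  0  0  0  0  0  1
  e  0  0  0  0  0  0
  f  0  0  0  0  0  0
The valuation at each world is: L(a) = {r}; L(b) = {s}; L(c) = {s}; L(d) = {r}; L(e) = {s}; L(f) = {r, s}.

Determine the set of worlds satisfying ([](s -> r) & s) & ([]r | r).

Let φ = ([](s -> r) & s) & ([]r | r). Evaluate φ at each world:
  a (successors ∅): φ is false.
  b (successors {d}): φ is true.
  c (successors {c}): φ is false.
  d (successors {f}): φ is false.
  e (successors ∅): φ is true.
  f (successors ∅): φ is true.
For instance, at d:
  At d: [](s -> r) & s is false, []r | r is true, so ([](s -> r) & s) & ([]r | r) is false.
    At d: [](s -> r) is true, s is false, so [](s -> r) & s is false.
      At d: [](s -> r) requires s -> r at every successor {f}.
        At f: s -> r is true.
      So [](s -> r) is true at d.
    At d: []r is true, r is true, so []r | r is true.
      At d: []r requires r at every successor {f}.
        At f: r is true.
      So []r is true at d.
Satisfying worlds: {b, e, f}

b, e, f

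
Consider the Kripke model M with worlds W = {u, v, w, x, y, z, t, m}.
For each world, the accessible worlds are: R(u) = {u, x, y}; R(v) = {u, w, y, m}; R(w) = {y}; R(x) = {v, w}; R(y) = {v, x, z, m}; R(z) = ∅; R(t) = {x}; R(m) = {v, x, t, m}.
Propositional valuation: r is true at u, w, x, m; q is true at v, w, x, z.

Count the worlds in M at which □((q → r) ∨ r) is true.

5

Let φ = □((q → r) ∨ r). Evaluate φ at each world:
  u (successors {u, x, y}): φ is true.
  v (successors {u, w, y, m}): φ is true.
  w (successors {y}): φ is true.
  x (successors {v, w}): φ is false.
  y (successors {v, x, z, m}): φ is false.
  z (successors ∅): φ is true.
  t (successors {x}): φ is true.
  m (successors {v, x, t, m}): φ is false.
For instance, at x:
  At x: □((q → r) ∨ r) requires (q → r) ∨ r at every successor {v, w}.
    (q → r) ∨ r fails at v, so □((q → r) ∨ r) is false at x.
Satisfying worlds: {u, v, w, z, t}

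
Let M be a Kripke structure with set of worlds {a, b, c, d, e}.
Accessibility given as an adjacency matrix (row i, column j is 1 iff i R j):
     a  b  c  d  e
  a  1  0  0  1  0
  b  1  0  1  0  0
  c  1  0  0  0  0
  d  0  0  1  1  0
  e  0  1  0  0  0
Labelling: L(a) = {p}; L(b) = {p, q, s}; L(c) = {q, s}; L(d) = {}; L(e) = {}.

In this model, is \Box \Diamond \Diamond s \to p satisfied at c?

No

At c: \Box \Diamond \Diamond s is true, p is false, so \Box \Diamond \Diamond s \to p is false.
  At c: \Box \Diamond \Diamond s requires \Diamond \Diamond s at every successor {a}.
      At a: \Diamond \Diamond s requires \Diamond s at some successor in {a, d}.
        \Diamond s holds at d, so \Diamond \Diamond s is true at a.
  So \Box \Diamond \Diamond s is true at c.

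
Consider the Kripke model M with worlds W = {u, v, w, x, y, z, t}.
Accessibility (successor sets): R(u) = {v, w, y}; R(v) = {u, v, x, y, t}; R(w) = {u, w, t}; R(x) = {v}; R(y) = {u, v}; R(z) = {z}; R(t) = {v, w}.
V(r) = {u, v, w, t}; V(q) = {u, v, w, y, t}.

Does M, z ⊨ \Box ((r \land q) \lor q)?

No

Recall that \Box ψ holds at a world iff ψ holds at every accessible world, and \Diamond ψ holds iff ψ holds at some accessible world.
At z: \Box ((r \land q) \lor q) requires (r \land q) \lor q at every successor {z}.
  (r \land q) \lor q fails at z, so \Box ((r \land q) \lor q) is false at z.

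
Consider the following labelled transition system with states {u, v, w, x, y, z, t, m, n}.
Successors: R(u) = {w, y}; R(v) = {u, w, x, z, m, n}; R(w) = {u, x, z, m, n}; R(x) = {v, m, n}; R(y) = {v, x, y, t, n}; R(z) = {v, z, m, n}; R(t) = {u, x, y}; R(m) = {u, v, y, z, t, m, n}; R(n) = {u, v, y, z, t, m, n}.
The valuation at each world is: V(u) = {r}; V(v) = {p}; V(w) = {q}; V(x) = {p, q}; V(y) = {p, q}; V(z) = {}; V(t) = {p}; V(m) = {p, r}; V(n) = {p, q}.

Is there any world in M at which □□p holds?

No

Let φ = □□p. Evaluate φ at each world:
  u (successors {w, y}): φ is false.
  v (successors {u, w, x, z, m, n}): φ is false.
  w (successors {u, x, z, m, n}): φ is false.
  x (successors {v, m, n}): φ is false.
  y (successors {v, x, y, t, n}): φ is false.
  z (successors {v, z, m, n}): φ is false.
  t (successors {u, x, y}): φ is false.
  m (successors {u, v, y, z, t, m, n}): φ is false.
  n (successors {u, v, y, z, t, m, n}): φ is false.
For instance, at x:
  At x: □□p requires □p at every successor {v, m, n}.
    □p fails at v, so □□p is false at x.
      At v: □p requires p at every successor {u, w, x, z, m, n}.
        p fails at u, so □p is false at v.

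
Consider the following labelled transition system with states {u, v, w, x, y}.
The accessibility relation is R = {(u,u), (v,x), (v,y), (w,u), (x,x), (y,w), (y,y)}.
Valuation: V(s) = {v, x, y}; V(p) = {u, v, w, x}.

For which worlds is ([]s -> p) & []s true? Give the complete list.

v, x

Recall that []ψ holds at a world iff ψ holds at every accessible world, and <>ψ holds iff ψ holds at some accessible world.
Let φ = ([]s -> p) & []s. Evaluate φ at each world:
  u (successors {u}): φ is false.
  v (successors {x, y}): φ is true.
  w (successors {u}): φ is false.
  x (successors {x}): φ is true.
  y (successors {w, y}): φ is false.
For instance, at v:
  At v: []s -> p is true, []s is true, so ([]s -> p) & []s is true.
    At v: []s is true, p is true, so []s -> p is true.
      At v: []s requires s at every successor {x, y}.
        At x: s is true.
        At y: s is true.
      So []s is true at v.
    At v: []s requires s at every successor {x, y}.
      At x: s is true.
      At y: s is true.
    So []s is true at v.
Satisfying worlds: {v, x}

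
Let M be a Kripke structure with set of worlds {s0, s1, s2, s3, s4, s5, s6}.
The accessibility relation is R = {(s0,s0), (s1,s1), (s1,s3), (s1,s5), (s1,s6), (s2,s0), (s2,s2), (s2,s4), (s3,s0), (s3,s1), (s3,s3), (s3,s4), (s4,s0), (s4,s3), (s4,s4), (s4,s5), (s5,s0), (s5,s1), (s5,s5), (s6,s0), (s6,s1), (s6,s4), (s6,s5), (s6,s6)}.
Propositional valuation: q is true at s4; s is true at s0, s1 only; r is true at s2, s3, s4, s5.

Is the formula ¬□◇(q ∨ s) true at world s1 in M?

No

At s1: □◇(q ∨ s) is true, so ¬□◇(q ∨ s) is false.
  At s1: □◇(q ∨ s) requires ◇(q ∨ s) at every successor {s1, s3, s5, s6}.
    At s1: ◇(q ∨ s) is true.
    At s3: ◇(q ∨ s) is true.
    At s5: ◇(q ∨ s) is true.
    At s6: ◇(q ∨ s) is true.
  So □◇(q ∨ s) is true at s1.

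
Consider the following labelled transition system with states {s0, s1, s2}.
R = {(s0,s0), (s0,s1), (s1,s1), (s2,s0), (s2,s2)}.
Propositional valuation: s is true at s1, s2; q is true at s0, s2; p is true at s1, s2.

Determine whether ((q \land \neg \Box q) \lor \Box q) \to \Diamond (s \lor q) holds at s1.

Yes

At s1: (q \land \neg \Box q) \lor \Box q is false, \Diamond (s \lor q) is true, so ((q \land \neg \Box q) \lor \Box q) \to \Diamond (s \lor q) is true.
  At s1: q \land \neg \Box q is false, \Box q is false, so (q \land \neg \Box q) \lor \Box q is false.
    At s1: q is false, \neg \Box q is true, so q \land \neg \Box q is false.
      At s1: \Box q is false, so \neg \Box q is true.
    At s1: \Box q requires q at every successor {s1}.
      q fails at s1, so \Box q is false at s1.
  At s1: \Diamond (s \lor q) requires s \lor q at some successor in {s1}.
    s \lor q holds at s1, so \Diamond (s \lor q) is true at s1.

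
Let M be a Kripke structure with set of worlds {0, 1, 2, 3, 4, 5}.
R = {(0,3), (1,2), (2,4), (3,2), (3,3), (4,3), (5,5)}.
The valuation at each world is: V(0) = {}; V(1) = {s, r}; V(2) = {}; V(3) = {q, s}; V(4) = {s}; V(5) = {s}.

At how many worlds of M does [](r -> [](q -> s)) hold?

6

Recall that []ψ holds at a world iff ψ holds at every accessible world, and <>ψ holds iff ψ holds at some accessible world.
Let φ = [](r -> [](q -> s)). Evaluate φ at each world:
  0 (successors {3}): φ is true.
  1 (successors {2}): φ is true.
  2 (successors {4}): φ is true.
  3 (successors {2, 3}): φ is true.
  4 (successors {3}): φ is true.
  5 (successors {5}): φ is true.
For instance, at 5:
  At 5: [](r -> [](q -> s)) requires r -> [](q -> s) at every successor {5}.
      At 5: r is false, [](q -> s) is true, so r -> [](q -> s) is true.
  So [](r -> [](q -> s)) is true at 5.
Satisfying worlds: {0, 1, 2, 3, 4, 5}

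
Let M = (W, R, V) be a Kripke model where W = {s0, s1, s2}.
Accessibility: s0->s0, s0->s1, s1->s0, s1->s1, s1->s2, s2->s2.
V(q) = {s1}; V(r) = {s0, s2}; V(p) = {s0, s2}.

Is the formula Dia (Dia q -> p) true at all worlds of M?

Let φ = Dia (Dia q -> p). Evaluate φ at each world:
  s0 (successors {s0, s1}): φ is true.
  s1 (successors {s0, s1, s2}): φ is true.
  s2 (successors {s2}): φ is true.
For instance, at s2:
  At s2: Dia (Dia q -> p) requires Dia q -> p at some successor in {s2}.
    Dia q -> p holds at s2, so Dia (Dia q -> p) is true at s2.
      At s2: Dia q is false, p is true, so Dia q -> p is true.

Yes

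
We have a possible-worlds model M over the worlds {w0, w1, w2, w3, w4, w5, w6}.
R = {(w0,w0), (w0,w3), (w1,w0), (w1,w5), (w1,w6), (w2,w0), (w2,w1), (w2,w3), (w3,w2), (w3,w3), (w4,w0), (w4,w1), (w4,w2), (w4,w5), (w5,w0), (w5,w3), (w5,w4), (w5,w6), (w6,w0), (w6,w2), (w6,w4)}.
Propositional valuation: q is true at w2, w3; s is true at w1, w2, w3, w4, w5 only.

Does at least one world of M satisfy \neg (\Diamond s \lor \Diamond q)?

No

Recall that \Diamond ψ holds at a world iff ψ holds at some accessible world.
Let φ = \neg (\Diamond s \lor \Diamond q). Evaluate φ at each world:
  w0 (successors {w0, w3}): φ is false.
  w1 (successors {w0, w5, w6}): φ is false.
  w2 (successors {w0, w1, w3}): φ is false.
  w3 (successors {w2, w3}): φ is false.
  w4 (successors {w0, w1, w2, w5}): φ is false.
  w5 (successors {w0, w3, w4, w6}): φ is false.
  w6 (successors {w0, w2, w4}): φ is false.
For instance, at w0:
  At w0: \Diamond s \lor \Diamond q is true, so \neg (\Diamond s \lor \Diamond q) is false.
    At w0: \Diamond s is true, \Diamond q is true, so \Diamond s \lor \Diamond q is true.
      At w0: \Diamond s requires s at some successor in {w0, w3}.
        s holds at w3, so \Diamond s is true at w0.
      At w0: \Diamond q requires q at some successor in {w0, w3}.
        q holds at w3, so \Diamond q is true at w0.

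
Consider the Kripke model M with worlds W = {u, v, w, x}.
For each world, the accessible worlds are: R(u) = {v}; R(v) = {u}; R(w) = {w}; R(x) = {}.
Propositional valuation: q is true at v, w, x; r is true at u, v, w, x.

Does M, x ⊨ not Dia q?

Recall that Dia ψ holds at a world iff ψ holds at some accessible world.
At x: Dia q is false, so not Dia q is true.
  At x: no accessible worlds, so Dia q is false.

Yes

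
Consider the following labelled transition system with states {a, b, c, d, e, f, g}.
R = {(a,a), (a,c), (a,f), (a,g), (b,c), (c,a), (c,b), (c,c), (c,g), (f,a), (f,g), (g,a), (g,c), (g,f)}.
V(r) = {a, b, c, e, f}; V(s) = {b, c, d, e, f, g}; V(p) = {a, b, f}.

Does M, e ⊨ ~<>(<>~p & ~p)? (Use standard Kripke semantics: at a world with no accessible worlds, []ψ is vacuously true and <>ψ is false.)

Yes

At e: <>(<>~p & ~p) is false, so ~<>(<>~p & ~p) is true.
  At e: no accessible worlds, so <>(<>~p & ~p) is false.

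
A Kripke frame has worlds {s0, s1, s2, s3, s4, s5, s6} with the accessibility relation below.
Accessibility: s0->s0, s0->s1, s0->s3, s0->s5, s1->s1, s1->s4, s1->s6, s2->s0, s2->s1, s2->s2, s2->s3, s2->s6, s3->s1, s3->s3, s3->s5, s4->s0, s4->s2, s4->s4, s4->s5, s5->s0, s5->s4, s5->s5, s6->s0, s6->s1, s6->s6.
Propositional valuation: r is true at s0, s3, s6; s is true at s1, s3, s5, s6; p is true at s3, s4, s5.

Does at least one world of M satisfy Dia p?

Let φ = Dia p. Evaluate φ at each world:
  s0 (successors {s0, s1, s3, s5}): φ is true.
  s1 (successors {s1, s4, s6}): φ is true.
  s2 (successors {s0, s1, s2, s3, s6}): φ is true.
  s3 (successors {s1, s3, s5}): φ is true.
  s4 (successors {s0, s2, s4, s5}): φ is true.
  s5 (successors {s0, s4, s5}): φ is true.
  s6 (successors {s0, s1, s6}): φ is false.
Detail at s0 (witness):
  At s0: Dia p requires p at some successor in {s0, s1, s3, s5}.
    p holds at s3, so Dia p is true at s0.

Yes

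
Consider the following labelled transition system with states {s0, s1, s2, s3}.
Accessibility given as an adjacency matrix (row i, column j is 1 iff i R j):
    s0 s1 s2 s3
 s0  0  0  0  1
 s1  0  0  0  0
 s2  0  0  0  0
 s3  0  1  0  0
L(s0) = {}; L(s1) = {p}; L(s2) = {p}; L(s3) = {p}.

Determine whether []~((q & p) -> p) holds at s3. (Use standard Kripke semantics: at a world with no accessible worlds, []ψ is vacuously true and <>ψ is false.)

No

At s3: []~((q & p) -> p) requires ~((q & p) -> p) at every successor {s1}.
  ~((q & p) -> p) fails at s1, so []~((q & p) -> p) is false at s3.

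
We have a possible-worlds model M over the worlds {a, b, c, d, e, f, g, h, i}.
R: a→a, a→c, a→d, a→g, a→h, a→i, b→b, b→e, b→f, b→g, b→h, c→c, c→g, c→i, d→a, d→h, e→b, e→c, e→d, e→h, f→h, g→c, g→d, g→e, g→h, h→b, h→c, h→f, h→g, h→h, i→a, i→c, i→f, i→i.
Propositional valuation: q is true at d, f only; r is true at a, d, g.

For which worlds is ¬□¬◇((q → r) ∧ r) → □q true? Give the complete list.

Let φ = ¬□¬◇((q → r) ∧ r) → □q. Evaluate φ at each world:
  a (successors {a, c, d, g, h, i}): φ is false.
  b (successors {b, e, f, g, h}): φ is false.
  c (successors {c, g, i}): φ is false.
  d (successors {a, h}): φ is false.
  e (successors {b, c, d, h}): φ is false.
  f (successors {h}): φ is false.
  g (successors {c, d, e, h}): φ is false.
  h (successors {b, c, f, g, h}): φ is false.
  i (successors {a, c, f, i}): φ is false.
For instance, at h:
  At h: ¬□¬◇((q → r) ∧ r) is true, □q is false, so ¬□¬◇((q → r) ∧ r) → □q is false.
    At h: □¬◇((q → r) ∧ r) is false, so ¬□¬◇((q → r) ∧ r) is true.
      At h: □¬◇((q → r) ∧ r) requires ¬◇((q → r) ∧ r) at every successor {b, c, f, g, h}.
        ¬◇((q → r) ∧ r) fails at b, so □¬◇((q → r) ∧ r) is false at h.
    At h: □q requires q at every successor {b, c, f, g, h}.
      q fails at b, so □q is false at h.
Satisfying worlds: none.

none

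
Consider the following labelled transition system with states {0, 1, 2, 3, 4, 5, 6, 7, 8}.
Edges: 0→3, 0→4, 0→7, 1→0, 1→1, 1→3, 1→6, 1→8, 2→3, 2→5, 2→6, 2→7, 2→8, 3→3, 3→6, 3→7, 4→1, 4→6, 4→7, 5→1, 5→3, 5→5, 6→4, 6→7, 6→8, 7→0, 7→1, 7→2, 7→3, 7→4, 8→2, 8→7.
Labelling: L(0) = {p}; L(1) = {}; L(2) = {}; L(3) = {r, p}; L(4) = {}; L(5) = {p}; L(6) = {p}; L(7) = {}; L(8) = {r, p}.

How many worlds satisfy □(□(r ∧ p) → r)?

Recall that □ψ holds at a world iff ψ holds at every accessible world, and ◇ψ holds iff ψ holds at some accessible world.
Let φ = □(□(r ∧ p) → r). Evaluate φ at each world:
  0 (successors {3, 4, 7}): φ is true.
  1 (successors {0, 1, 3, 6, 8}): φ is true.
  2 (successors {3, 5, 6, 7, 8}): φ is true.
  3 (successors {3, 6, 7}): φ is true.
  4 (successors {1, 6, 7}): φ is true.
  5 (successors {1, 3, 5}): φ is true.
  6 (successors {4, 7, 8}): φ is true.
  7 (successors {0, 1, 2, 3, 4}): φ is true.
  8 (successors {2, 7}): φ is true.
For instance, at 1:
  At 1: □(□(r ∧ p) → r) requires □(r ∧ p) → r at every successor {0, 1, 3, 6, 8}.
    At 0: □(r ∧ p) → r is true.
    At 1: □(r ∧ p) → r is true.
    At 3: □(r ∧ p) → r is true.
    At 6: □(r ∧ p) → r is true.
    At 8: □(r ∧ p) → r is true.
  So □(□(r ∧ p) → r) is true at 1.
Satisfying worlds: {0, 1, 2, 3, 4, 5, 6, 7, 8}

9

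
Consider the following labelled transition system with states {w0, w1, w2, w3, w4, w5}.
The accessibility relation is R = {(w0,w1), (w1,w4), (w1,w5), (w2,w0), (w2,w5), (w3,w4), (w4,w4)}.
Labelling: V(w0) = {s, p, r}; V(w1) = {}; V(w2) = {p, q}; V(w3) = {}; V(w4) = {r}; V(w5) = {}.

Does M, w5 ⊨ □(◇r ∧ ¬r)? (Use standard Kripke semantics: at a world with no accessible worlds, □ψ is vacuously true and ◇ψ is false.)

Yes

Recall that □ψ holds at a world iff ψ holds at every accessible world, and ◇ψ holds iff ψ holds at some accessible world.
At w5: no accessible worlds, so □(◇r ∧ ¬r) holds vacuously.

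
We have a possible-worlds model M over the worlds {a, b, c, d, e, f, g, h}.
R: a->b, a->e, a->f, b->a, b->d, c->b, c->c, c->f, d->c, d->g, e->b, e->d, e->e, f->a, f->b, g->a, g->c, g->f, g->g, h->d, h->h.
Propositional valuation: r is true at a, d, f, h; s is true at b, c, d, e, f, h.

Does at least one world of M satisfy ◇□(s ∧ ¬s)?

Let φ = ◇□(s ∧ ¬s). Evaluate φ at each world:
  a (successors {b, e, f}): φ is false.
  b (successors {a, d}): φ is false.
  c (successors {b, c, f}): φ is false.
  d (successors {c, g}): φ is false.
  e (successors {b, d, e}): φ is false.
  f (successors {a, b}): φ is false.
  g (successors {a, c, f, g}): φ is false.
  h (successors {d, h}): φ is false.
For instance, at c:
  At c: ◇□(s ∧ ¬s) requires □(s ∧ ¬s) at some successor in {b, c, f}.
    At b: □(s ∧ ¬s) is false.
    At c: □(s ∧ ¬s) is false.
    At f: □(s ∧ ¬s) is false.
  So ◇□(s ∧ ¬s) is false at c.

No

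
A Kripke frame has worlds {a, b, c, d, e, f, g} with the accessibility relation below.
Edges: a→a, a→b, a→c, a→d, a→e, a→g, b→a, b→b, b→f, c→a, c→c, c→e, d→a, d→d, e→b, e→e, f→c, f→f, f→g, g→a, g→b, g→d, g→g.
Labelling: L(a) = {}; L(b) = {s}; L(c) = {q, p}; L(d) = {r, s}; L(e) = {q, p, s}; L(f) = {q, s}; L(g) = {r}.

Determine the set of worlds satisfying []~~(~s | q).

c, f

Let φ = []~~(~s | q). Evaluate φ at each world:
  a (successors {a, b, c, d, e, g}): φ is false.
  b (successors {a, b, f}): φ is false.
  c (successors {a, c, e}): φ is true.
  d (successors {a, d}): φ is false.
  e (successors {b, e}): φ is false.
  f (successors {c, f, g}): φ is true.
  g (successors {a, b, d, g}): φ is false.
For instance, at a:
  At a: []~~(~s | q) requires ~~(~s | q) at every successor {a, b, c, d, e, g}.
    ~~(~s | q) fails at b, so []~~(~s | q) is false at a.
Satisfying worlds: {c, f}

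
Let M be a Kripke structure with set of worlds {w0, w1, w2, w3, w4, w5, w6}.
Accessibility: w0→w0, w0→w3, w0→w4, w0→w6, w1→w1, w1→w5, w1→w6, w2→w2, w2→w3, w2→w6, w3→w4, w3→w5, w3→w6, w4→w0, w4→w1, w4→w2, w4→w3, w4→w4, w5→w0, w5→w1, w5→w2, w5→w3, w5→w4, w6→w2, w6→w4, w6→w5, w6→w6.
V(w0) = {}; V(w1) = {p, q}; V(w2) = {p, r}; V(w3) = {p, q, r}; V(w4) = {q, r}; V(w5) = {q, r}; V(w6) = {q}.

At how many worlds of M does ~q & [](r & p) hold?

Let φ = ~q & [](r & p). Evaluate φ at each world:
  w0 (successors {w0, w3, w4, w6}): φ is false.
  w1 (successors {w1, w5, w6}): φ is false.
  w2 (successors {w2, w3, w6}): φ is false.
  w3 (successors {w4, w5, w6}): φ is false.
  w4 (successors {w0, w1, w2, w3, w4}): φ is false.
  w5 (successors {w0, w1, w2, w3, w4}): φ is false.
  w6 (successors {w2, w4, w5, w6}): φ is false.
For instance, at w4:
  At w4: ~q is false, [](r & p) is false, so ~q & [](r & p) is false.
    At w4: [](r & p) requires r & p at every successor {w0, w1, w2, w3, w4}.
      r & p fails at w0, so [](r & p) is false at w4.
Satisfying worlds: none.

0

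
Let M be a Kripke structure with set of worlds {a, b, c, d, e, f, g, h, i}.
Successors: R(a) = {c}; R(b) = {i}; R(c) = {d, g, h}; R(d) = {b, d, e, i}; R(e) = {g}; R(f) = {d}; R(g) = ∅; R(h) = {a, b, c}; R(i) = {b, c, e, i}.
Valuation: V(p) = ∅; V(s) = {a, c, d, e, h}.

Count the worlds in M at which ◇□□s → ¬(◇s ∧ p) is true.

9

Let φ = ◇□□s → ¬(◇s ∧ p). Evaluate φ at each world:
  a (successors {c}): φ is true.
  b (successors {i}): φ is true.
  c (successors {d, g, h}): φ is true.
  d (successors {b, d, e, i}): φ is true.
  e (successors {g}): φ is true.
  f (successors {d}): φ is true.
  g (successors ∅): φ is true.
  h (successors {a, b, c}): φ is true.
  i (successors {b, c, e, i}): φ is true.
For instance, at b:
  At b: ◇□□s is false, ¬(◇s ∧ p) is true, so ◇□□s → ¬(◇s ∧ p) is true.
    At b: ◇□□s requires □□s at some successor in {i}.
      At i: □□s is false.
    So ◇□□s is false at b.
    At b: ◇s ∧ p is false, so ¬(◇s ∧ p) is true.
      At b: ◇s is false, p is false, so ◇s ∧ p is false.
Satisfying worlds: {a, b, c, d, e, f, g, h, i}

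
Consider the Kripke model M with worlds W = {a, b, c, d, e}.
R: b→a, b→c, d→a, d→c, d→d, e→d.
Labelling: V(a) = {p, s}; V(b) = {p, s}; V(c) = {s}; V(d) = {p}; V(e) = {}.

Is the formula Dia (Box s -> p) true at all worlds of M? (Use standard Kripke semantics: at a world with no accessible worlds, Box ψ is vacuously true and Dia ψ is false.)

Recall that Box ψ holds at a world iff ψ holds at every accessible world, and Dia ψ holds iff ψ holds at some accessible world.
Let φ = Dia (Box s -> p). Evaluate φ at each world:
  a (successors ∅): φ is false.
  b (successors {a, c}): φ is true.
  c (successors ∅): φ is false.
  d (successors {a, c, d}): φ is true.
  e (successors {d}): φ is true.
Detail at a (counterexample):
  At a: no accessible worlds, so Dia (Box s -> p) is false.

No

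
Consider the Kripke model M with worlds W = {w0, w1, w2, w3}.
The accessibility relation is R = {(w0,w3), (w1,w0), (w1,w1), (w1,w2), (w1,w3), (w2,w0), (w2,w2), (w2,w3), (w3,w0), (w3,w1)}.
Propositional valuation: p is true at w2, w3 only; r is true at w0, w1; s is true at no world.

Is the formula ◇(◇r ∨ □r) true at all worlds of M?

Yes

Let φ = ◇(◇r ∨ □r). Evaluate φ at each world:
  w0 (successors {w3}): φ is true.
  w1 (successors {w0, w1, w2, w3}): φ is true.
  w2 (successors {w0, w2, w3}): φ is true.
  w3 (successors {w0, w1}): φ is true.
For instance, at w3:
  At w3: ◇(◇r ∨ □r) requires ◇r ∨ □r at some successor in {w0, w1}.
    ◇r ∨ □r holds at w1, so ◇(◇r ∨ □r) is true at w3.
      At w1: ◇r is true, □r is false, so ◇r ∨ □r is true.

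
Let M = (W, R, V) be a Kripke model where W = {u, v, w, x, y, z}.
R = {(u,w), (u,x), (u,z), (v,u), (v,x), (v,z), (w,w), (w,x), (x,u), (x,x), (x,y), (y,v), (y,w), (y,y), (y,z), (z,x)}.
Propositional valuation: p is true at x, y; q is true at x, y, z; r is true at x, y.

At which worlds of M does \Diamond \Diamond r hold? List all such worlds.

Let φ = \Diamond \Diamond r. Evaluate φ at each world:
  u (successors {w, x, z}): φ is true.
  v (successors {u, x, z}): φ is true.
  w (successors {w, x}): φ is true.
  x (successors {u, x, y}): φ is true.
  y (successors {v, w, y, z}): φ is true.
  z (successors {x}): φ is true.
For instance, at u:
  At u: \Diamond \Diamond r requires \Diamond r at some successor in {w, x, z}.
    \Diamond r holds at w, so \Diamond \Diamond r is true at u.
      At w: \Diamond r requires r at some successor in {w, x}.
        r holds at x, so \Diamond r is true at w.
Satisfying worlds: {u, v, w, x, y, z}

u, v, w, x, y, z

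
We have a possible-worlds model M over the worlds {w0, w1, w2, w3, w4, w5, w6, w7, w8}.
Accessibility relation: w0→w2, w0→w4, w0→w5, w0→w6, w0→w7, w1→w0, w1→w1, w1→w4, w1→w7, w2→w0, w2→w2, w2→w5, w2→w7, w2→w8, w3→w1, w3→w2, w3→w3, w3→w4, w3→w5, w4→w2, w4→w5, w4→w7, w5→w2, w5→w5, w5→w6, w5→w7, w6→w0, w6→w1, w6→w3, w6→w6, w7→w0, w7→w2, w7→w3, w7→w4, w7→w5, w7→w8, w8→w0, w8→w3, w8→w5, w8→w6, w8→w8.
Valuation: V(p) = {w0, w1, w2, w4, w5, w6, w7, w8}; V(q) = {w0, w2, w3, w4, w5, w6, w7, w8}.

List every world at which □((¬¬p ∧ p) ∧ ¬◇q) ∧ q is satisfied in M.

none

Let φ = □((¬¬p ∧ p) ∧ ¬◇q) ∧ q. Evaluate φ at each world:
  w0 (successors {w2, w4, w5, w6, w7}): φ is false.
  w1 (successors {w0, w1, w4, w7}): φ is false.
  w2 (successors {w0, w2, w5, w7, w8}): φ is false.
  w3 (successors {w1, w2, w3, w4, w5}): φ is false.
  w4 (successors {w2, w5, w7}): φ is false.
  w5 (successors {w2, w5, w6, w7}): φ is false.
  w6 (successors {w0, w1, w3, w6}): φ is false.
  w7 (successors {w0, w2, w3, w4, w5, w8}): φ is false.
  w8 (successors {w0, w3, w5, w6, w8}): φ is false.
For instance, at w5:
  At w5: □((¬¬p ∧ p) ∧ ¬◇q) is false, q is true, so □((¬¬p ∧ p) ∧ ¬◇q) ∧ q is false.
    At w5: □((¬¬p ∧ p) ∧ ¬◇q) requires (¬¬p ∧ p) ∧ ¬◇q at every successor {w2, w5, w6, w7}.
      (¬¬p ∧ p) ∧ ¬◇q fails at w2, so □((¬¬p ∧ p) ∧ ¬◇q) is false at w5.
Satisfying worlds: none.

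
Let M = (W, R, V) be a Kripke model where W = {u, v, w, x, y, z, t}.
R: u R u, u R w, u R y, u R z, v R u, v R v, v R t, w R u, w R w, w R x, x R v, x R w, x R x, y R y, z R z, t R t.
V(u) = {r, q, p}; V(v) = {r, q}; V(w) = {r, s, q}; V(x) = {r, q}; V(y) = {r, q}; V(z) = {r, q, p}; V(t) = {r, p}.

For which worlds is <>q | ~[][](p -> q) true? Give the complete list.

Recall that []ψ holds at a world iff ψ holds at every accessible world, and <>ψ holds iff ψ holds at some accessible world.
Let φ = <>q | ~[][](p -> q). Evaluate φ at each world:
  u (successors {u, w, y, z}): φ is true.
  v (successors {u, v, t}): φ is true.
  w (successors {u, w, x}): φ is true.
  x (successors {v, w, x}): φ is true.
  y (successors {y}): φ is true.
  z (successors {z}): φ is true.
  t (successors {t}): φ is true.
For instance, at t:
  At t: <>q is false, ~[][](p -> q) is true, so <>q | ~[][](p -> q) is true.
    At t: <>q requires q at some successor in {t}.
      At t: q is false.
    So <>q is false at t.
    At t: [][](p -> q) is false, so ~[][](p -> q) is true.
      At t: [][](p -> q) requires [](p -> q) at every successor {t}.
        [](p -> q) fails at t, so [][](p -> q) is false at t.
Satisfying worlds: {u, v, w, x, y, z, t}

u, v, w, x, y, z, t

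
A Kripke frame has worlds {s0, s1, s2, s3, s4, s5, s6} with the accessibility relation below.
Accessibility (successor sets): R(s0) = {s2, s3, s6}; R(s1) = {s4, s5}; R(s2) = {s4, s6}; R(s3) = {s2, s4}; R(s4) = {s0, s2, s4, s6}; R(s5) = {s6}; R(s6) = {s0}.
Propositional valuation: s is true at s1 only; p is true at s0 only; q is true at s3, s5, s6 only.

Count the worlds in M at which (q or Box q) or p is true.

Let φ = (q or Box q) or p. Evaluate φ at each world:
  s0 (successors {s2, s3, s6}): φ is true.
  s1 (successors {s4, s5}): φ is false.
  s2 (successors {s4, s6}): φ is false.
  s3 (successors {s2, s4}): φ is true.
  s4 (successors {s0, s2, s4, s6}): φ is false.
  s5 (successors {s6}): φ is true.
  s6 (successors {s0}): φ is true.
For instance, at s0:
  At s0: q or Box q is false, p is true, so (q or Box q) or p is true.
    At s0: q is false, Box q is false, so q or Box q is false.
      At s0: Box q requires q at every successor {s2, s3, s6}.
        q fails at s2, so Box q is false at s0.
Satisfying worlds: {s0, s3, s5, s6}

4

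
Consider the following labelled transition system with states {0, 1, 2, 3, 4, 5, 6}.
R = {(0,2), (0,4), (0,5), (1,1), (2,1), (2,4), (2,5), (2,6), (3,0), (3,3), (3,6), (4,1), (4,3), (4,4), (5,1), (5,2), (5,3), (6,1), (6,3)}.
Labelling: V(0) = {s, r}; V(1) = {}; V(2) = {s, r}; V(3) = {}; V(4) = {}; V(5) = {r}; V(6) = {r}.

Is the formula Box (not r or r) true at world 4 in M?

Yes

At 4: Box (not r or r) requires not r or r at every successor {1, 3, 4}.
  At 1: not r or r is true.
  At 3: not r or r is true.
  At 4: not r or r is true.
So Box (not r or r) is true at 4.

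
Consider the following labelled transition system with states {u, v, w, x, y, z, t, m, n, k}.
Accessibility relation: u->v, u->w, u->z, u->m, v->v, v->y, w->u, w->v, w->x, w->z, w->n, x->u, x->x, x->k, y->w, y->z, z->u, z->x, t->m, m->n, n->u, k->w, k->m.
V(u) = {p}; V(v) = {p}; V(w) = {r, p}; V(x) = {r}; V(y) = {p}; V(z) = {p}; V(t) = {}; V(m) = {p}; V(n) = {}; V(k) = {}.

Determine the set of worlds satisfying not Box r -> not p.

Let φ = not Box r -> not p. Evaluate φ at each world:
  u (successors {v, w, z, m}): φ is false.
  v (successors {v, y}): φ is false.
  w (successors {u, v, x, z, n}): φ is false.
  x (successors {u, x, k}): φ is true.
  y (successors {w, z}): φ is false.
  z (successors {u, x}): φ is false.
  t (successors {m}): φ is true.
  m (successors {n}): φ is false.
  n (successors {u}): φ is true.
  k (successors {w, m}): φ is true.
For instance, at m:
  At m: not Box r is true, not p is false, so not Box r -> not p is false.
    At m: Box r is false, so not Box r is true.
      At m: Box r requires r at every successor {n}.
        r fails at n, so Box r is false at m.
Satisfying worlds: {x, t, n, k}

x, t, n, k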